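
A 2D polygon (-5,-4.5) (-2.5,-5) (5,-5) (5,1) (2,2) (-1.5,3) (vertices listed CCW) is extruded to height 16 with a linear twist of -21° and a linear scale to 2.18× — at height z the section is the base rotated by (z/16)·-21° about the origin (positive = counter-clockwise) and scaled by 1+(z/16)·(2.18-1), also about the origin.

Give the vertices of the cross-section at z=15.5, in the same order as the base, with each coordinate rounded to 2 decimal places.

t = z/height = 15.5/16 = 0.96875
s = 1 + (scale-1)·z/height = 1 + (2.18-1)·15.5/16 = 2.143125
θ = twist·z/height = -21°·15.5/16 = -20.3438° = -0.355065 rad
cos θ = 0.937624, sin θ = -0.347652 (intermediates below are computed at full precision and shown rounded to 5 d.p.)
v1: (-5,-4.5) → rotate → (-6.25255,-2.48105) → ×s → (-13.40000,-5.31720) → (-13.40,-5.32)
v2: (-2.5,-5) → rotate → (-4.08232,-3.81899) → ×s → (-8.74892,-8.18457) → (-8.75,-8.18)
v3: (5,-5) → rotate → (2.94986,-6.42638) → ×s → (6.32192,-13.77253) → (6.32,-13.77)
v4: (5,1) → rotate → (5.03577,-0.80063) → ×s → (10.79229,-1.71586) → (10.79,-1.72)
v5: (2,2) → rotate → (2.57055,1.17994) → ×s → (5.50901,2.52877) → (5.51,2.53)
v6: (-1.5,3) → rotate → (-0.36348,3.33435) → ×s → (-0.77898,7.14593) → (-0.78,7.15)

Cross-section at z=15.5: (-13.40,-5.32) (-8.75,-8.18) (6.32,-13.77) (10.79,-1.72) (5.51,2.53) (-0.78,7.15)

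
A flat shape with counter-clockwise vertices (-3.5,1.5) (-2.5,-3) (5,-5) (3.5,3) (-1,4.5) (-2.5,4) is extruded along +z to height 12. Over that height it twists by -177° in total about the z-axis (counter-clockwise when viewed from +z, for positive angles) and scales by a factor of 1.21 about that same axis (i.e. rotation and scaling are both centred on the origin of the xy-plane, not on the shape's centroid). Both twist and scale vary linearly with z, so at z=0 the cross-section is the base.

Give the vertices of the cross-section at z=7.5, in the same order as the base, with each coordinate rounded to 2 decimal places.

Cross-section at z=7.5: (2.98,3.11) (-2.18,3.84) (-7.29,-3.30) (1.78,-4.90) (5.16,-0.73) (5.23,1.05)

t = z/height = 7.5/12 = 0.625
s = 1 + (scale-1)·z/height = 1 + (1.21-1)·7.5/12 = 1.131250
θ = twist·z/height = -177°·7.5/12 = -110.6250° = -1.930770 rad
cos θ = -0.352250, sin θ = -0.935906 (intermediates below are computed at full precision and shown rounded to 5 d.p.)
v1: (-3.5,1.5) → rotate → (2.63673,2.74730) → ×s → (2.98281,3.10788) → (2.98,3.11)
v2: (-2.5,-3) → rotate → (-1.92709,3.39651) → ×s → (-2.18002,3.84231) → (-2.18,3.84)
v3: (5,-5) → rotate → (-6.44078,-2.91828) → ×s → (-7.28613,-3.30130) → (-7.29,-3.30)
v4: (3.5,3) → rotate → (1.57484,-4.33242) → ×s → (1.78154,-4.90105) → (1.78,-4.90)
v5: (-1,4.5) → rotate → (4.56383,-0.64922) → ×s → (5.16283,-0.73443) → (5.16,-0.73)
v6: (-2.5,4) → rotate → (4.62425,0.93076) → ×s → (5.23118,1.05293) → (5.23,1.05)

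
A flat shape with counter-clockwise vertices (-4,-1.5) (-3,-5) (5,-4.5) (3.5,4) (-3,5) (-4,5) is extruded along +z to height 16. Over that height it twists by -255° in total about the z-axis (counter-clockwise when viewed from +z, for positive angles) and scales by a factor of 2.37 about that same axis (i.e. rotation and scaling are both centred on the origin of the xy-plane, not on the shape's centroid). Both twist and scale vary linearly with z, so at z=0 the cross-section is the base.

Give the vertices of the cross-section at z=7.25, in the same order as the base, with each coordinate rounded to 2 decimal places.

t = z/height = 7.25/16 = 0.453125
s = 1 + (scale-1)·z/height = 1 + (2.37-1)·7.25/16 = 1.620781
θ = twist·z/height = -255°·7.25/16 = -115.5469° = -2.016673 rad
cos θ = -0.431249, sin θ = -0.902233 (intermediates below are computed at full precision and shown rounded to 5 d.p.)
v1: (-4,-1.5) → rotate → (0.37165,4.25581) → ×s → (0.60236,6.89773) → (0.60,6.90)
v2: (-3,-5) → rotate → (-3.21742,4.86295) → ×s → (-5.21473,7.88177) → (-5.21,7.88)
v3: (5,-4.5) → rotate → (-6.21629,-2.57054) → ×s → (-10.07525,-4.16629) → (-10.08,-4.17)
v4: (3.5,4) → rotate → (2.09956,-4.88281) → ×s → (3.40292,-7.91397) → (3.40,-7.91)
v5: (-3,5) → rotate → (5.80491,0.55045) → ×s → (9.40849,0.89216) → (9.41,0.89)
v6: (-4,5) → rotate → (6.23616,1.45268) → ×s → (10.10745,2.35448) → (10.11,2.35)

Cross-section at z=7.25: (0.60,6.90) (-5.21,7.88) (-10.08,-4.17) (3.40,-7.91) (9.41,0.89) (10.11,2.35)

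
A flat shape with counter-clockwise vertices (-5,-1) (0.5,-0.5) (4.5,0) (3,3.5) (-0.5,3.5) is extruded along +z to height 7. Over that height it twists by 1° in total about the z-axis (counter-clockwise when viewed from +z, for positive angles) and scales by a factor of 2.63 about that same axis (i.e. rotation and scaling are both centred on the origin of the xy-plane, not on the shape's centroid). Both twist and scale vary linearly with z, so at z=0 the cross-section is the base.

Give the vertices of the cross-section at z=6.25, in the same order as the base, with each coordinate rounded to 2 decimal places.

t = z/height = 6.25/7 = 0.892857
s = 1 + (scale-1)·z/height = 1 + (2.63-1)·6.25/7 = 2.455357
θ = twist·z/height = 1°·6.25/7 = 0.8929° = 0.015583 rad
cos θ = 0.999879, sin θ = 0.015583 (intermediates below are computed at full precision and shown rounded to 5 d.p.)
v1: (-5,-1) → rotate → (-4.98381,-1.07779) → ×s → (-12.23703,-2.64636) → (-12.24,-2.65)
v2: (0.5,-0.5) → rotate → (0.50773,-0.49215) → ×s → (1.24666,-1.20840) → (1.25,-1.21)
v3: (4.5,0) → rotate → (4.49945,0.07012) → ×s → (11.04777,0.17217) → (11.05,0.17)
v4: (3,3.5) → rotate → (2.94510,3.54632) → ×s → (7.23126,8.70749) → (7.23,8.71)
v5: (-0.5,3.5) → rotate → (-0.55448,3.49178) → ×s → (-1.36144,8.57358) → (-1.36,8.57)

Cross-section at z=6.25: (-12.24,-2.65) (1.25,-1.21) (11.05,0.17) (7.23,8.71) (-1.36,8.57)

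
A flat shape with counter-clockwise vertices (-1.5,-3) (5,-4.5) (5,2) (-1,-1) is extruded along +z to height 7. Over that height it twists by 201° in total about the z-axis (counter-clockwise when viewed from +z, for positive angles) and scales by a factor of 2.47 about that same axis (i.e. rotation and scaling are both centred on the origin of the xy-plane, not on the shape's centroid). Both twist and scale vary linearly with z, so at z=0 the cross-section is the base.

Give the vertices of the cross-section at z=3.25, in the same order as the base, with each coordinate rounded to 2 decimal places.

Cross-section at z=3.25: (5.19,-2.23) (7.07,8.84) (-3.85,8.20) (1.78,-1.58)

t = z/height = 3.25/7 = 0.464286
s = 1 + (scale-1)·z/height = 1 + (2.47-1)·3.25/7 = 1.682500
θ = twist·z/height = 201°·3.25/7 = 93.3214° = 1.628766 rad
cos θ = -0.057937, sin θ = 0.998320 (intermediates below are computed at full precision and shown rounded to 5 d.p.)
v1: (-1.5,-3) → rotate → (3.08187,-1.32367) → ×s → (5.18524,-2.22707) → (5.19,-2.23)
v2: (5,-4.5) → rotate → (4.20275,5.25232) → ×s → (7.07113,8.83703) → (7.07,8.84)
v3: (5,2) → rotate → (-2.28633,4.87573) → ×s → (-3.84675,8.20341) → (-3.85,8.20)
v4: (-1,-1) → rotate → (1.05626,-0.94038) → ×s → (1.77715,-1.58219) → (1.78,-1.58)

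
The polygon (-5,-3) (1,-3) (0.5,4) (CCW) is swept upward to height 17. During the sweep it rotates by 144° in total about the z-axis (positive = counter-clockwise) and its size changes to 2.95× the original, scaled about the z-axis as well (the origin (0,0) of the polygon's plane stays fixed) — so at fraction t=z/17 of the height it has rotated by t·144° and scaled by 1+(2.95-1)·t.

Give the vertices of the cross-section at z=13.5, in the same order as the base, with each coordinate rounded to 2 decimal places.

t = z/height = 13.5/17 = 0.794118
s = 1 + (scale-1)·z/height = 1 + (2.95-1)·13.5/17 = 2.548529
θ = twist·z/height = 144°·13.5/17 = 114.3529° = 1.995835 rad
cos θ = -0.412356, sin θ = 0.911023 (intermediates below are computed at full precision and shown rounded to 5 d.p.)
v1: (-5,-3) → rotate → (4.79485,-3.31804) → ×s → (12.21982,-8.45613) → (12.22,-8.46)
v2: (1,-3) → rotate → (2.32071,2.14809) → ×s → (5.91440,5.47447) → (5.91,5.47)
v3: (0.5,4) → rotate → (-3.85027,-1.19391) → ×s → (-9.81252,-3.04272) → (-9.81,-3.04)

Cross-section at z=13.5: (12.22,-8.46) (5.91,5.47) (-9.81,-3.04)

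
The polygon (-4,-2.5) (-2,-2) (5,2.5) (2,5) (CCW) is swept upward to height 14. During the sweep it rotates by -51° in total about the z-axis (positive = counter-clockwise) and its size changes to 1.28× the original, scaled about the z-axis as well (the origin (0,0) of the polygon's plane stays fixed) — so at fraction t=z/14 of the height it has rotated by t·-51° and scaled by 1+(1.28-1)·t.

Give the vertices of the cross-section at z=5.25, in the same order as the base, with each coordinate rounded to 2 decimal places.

t = z/height = 5.25/14 = 0.375
s = 1 + (scale-1)·z/height = 1 + (1.28-1)·5.25/14 = 1.105000
θ = twist·z/height = -51°·5.25/14 = -19.1250° = -0.333794 rad
cos θ = 0.944806, sin θ = -0.327630 (intermediates below are computed at full precision and shown rounded to 5 d.p.)
v1: (-4,-2.5) → rotate → (-4.59830,-1.05149) → ×s → (-5.08112,-1.16190) → (-5.08,-1.16)
v2: (-2,-2) → rotate → (-2.54487,-1.23435) → ×s → (-2.81208,-1.36396) → (-2.81,-1.36)
v3: (5,2.5) → rotate → (5.54311,0.72386) → ×s → (6.12513,0.79987) → (6.13,0.80)
v4: (2,5) → rotate → (3.52776,4.06877) → ×s → (3.89818,4.49599) → (3.90,4.50)

Cross-section at z=5.25: (-5.08,-1.16) (-2.81,-1.36) (6.13,0.80) (3.90,4.50)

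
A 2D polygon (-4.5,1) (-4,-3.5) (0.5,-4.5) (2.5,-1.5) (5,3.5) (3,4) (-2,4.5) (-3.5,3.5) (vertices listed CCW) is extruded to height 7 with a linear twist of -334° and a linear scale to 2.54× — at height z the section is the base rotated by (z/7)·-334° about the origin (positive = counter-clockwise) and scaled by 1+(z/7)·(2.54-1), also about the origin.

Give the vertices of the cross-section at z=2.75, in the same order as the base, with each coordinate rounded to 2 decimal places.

Cross-section at z=2.75: (5.97,4.38) (0.00,8.53) (-5.96,4.16) (-4.45,-1.43) (-1.06,-9.74) (1.66,-7.85) (7.55,-2.34) (7.93,0.52)

t = z/height = 2.75/7 = 0.392857
s = 1 + (scale-1)·z/height = 1 + (2.54-1)·2.75/7 = 1.605000
θ = twist·z/height = -334°·2.75/7 = -131.2143° = -2.290121 rad
cos θ = -0.658877, sin θ = -0.752251 (intermediates below are computed at full precision and shown rounded to 5 d.p.)
v1: (-4.5,1) → rotate → (3.71720,2.72625) → ×s → (5.96610,4.37563) → (5.97,4.38)
v2: (-4,-3.5) → rotate → (0.00263,5.31507) → ×s → (0.00422,8.53069) → (0.00,8.53)
v3: (0.5,-4.5) → rotate → (-3.71457,2.58882) → ×s → (-5.96188,4.15506) → (-5.96,4.16)
v4: (2.5,-1.5) → rotate → (-2.77557,-0.89231) → ×s → (-4.45479,-1.43216) → (-4.45,-1.43)
v5: (5,3.5) → rotate → (-0.66151,-6.06732) → ×s → (-1.06172,-9.73805) → (-1.06,-9.74)
v6: (3,4) → rotate → (1.03237,-4.89226) → ×s → (1.65696,-7.85208) → (1.66,-7.85)
v7: (-2,4.5) → rotate → (4.70288,-1.46045) → ×s → (7.54813,-2.34401) → (7.55,-2.34)
v8: (-3.5,3.5) → rotate → (4.93895,0.32681) → ×s → (7.92701,0.52453) → (7.93,0.52)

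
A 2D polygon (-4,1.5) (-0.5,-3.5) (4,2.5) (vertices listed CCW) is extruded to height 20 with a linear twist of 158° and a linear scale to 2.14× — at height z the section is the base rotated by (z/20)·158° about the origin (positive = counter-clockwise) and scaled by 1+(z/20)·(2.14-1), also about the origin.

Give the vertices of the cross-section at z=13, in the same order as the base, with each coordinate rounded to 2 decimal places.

Cross-section at z=13: (-1.02,-7.37) (6.14,0.49) (-5.78,5.84)

t = z/height = 13/20 = 0.65
s = 1 + (scale-1)·z/height = 1 + (2.14-1)·13/20 = 1.741000
θ = twist·z/height = 158°·13/20 = 102.7000° = 1.792453 rad
cos θ = -0.219846, sin θ = 0.975535 (intermediates below are computed at full precision and shown rounded to 5 d.p.)
v1: (-4,1.5) → rotate → (-0.58392,-4.23191) → ×s → (-1.01660,-7.36775) → (-1.02,-7.37)
v2: (-0.5,-3.5) → rotate → (3.52429,0.28169) → ×s → (6.13580,0.49043) → (6.14,0.49)
v3: (4,2.5) → rotate → (-3.31822,3.35252) → ×s → (-5.77702,5.83674) → (-5.78,5.84)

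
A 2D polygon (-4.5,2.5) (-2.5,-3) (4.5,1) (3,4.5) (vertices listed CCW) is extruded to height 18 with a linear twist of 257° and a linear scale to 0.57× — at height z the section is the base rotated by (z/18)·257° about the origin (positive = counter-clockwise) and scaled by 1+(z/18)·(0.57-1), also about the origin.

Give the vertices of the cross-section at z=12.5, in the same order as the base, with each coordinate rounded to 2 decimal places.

t = z/height = 12.5/18 = 0.694444
s = 1 + (scale-1)·z/height = 1 + (0.57-1)·12.5/18 = 0.701389
θ = twist·z/height = 257°·12.5/18 = 178.4722° = 3.114928 rad
cos θ = -0.999645, sin θ = 0.026662 (intermediates below are computed at full precision and shown rounded to 5 d.p.)
v1: (-4.5,2.5) → rotate → (4.43175,-2.61909) → ×s → (3.10838,-1.83700) → (3.11,-1.84)
v2: (-2.5,-3) → rotate → (2.57910,2.93228) → ×s → (1.80895,2.05667) → (1.81,2.06)
v3: (4.5,1) → rotate → (-4.52506,-0.87967) → ×s → (-3.17383,-0.61699) → (-3.17,-0.62)
v4: (3,4.5) → rotate → (-3.11891,-4.41842) → ×s → (-2.18757,-3.09903) → (-2.19,-3.10)

Cross-section at z=12.5: (3.11,-1.84) (1.81,2.06) (-3.17,-0.62) (-2.19,-3.10)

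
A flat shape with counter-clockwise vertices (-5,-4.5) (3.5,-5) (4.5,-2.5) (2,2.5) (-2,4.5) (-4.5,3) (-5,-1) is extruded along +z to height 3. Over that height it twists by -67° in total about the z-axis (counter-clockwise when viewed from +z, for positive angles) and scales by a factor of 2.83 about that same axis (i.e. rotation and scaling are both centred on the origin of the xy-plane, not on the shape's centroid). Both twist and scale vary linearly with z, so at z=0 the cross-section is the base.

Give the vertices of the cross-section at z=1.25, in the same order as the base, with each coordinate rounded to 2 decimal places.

Cross-section at z=1.25: (-11.50,-2.88) (1.32,-10.68) (4.95,-7.61) (5.18,2.24) (0.60,8.66) (-4.53,8.39) (-8.61,2.57)

t = z/height = 1.25/3 = 0.416667
s = 1 + (scale-1)·z/height = 1 + (2.83-1)·1.25/3 = 1.762500
θ = twist·z/height = -67°·1.25/3 = -27.9167° = -0.487238 rad
cos θ = 0.883629, sin θ = -0.468187 (intermediates below are computed at full precision and shown rounded to 5 d.p.)
v1: (-5,-4.5) → rotate → (-6.52499,-1.63540) → ×s → (-11.50029,-2.88239) → (-11.50,-2.88)
v2: (3.5,-5) → rotate → (0.75177,-6.05680) → ×s → (1.32499,-10.67511) → (1.32,-10.68)
v3: (4.5,-2.5) → rotate → (2.80587,-4.31591) → ×s → (4.94534,-7.60680) → (4.95,-7.61)
v4: (2,2.5) → rotate → (2.93773,1.27270) → ×s → (5.17774,2.24313) → (5.18,2.24)
v5: (-2,4.5) → rotate → (0.33958,4.91271) → ×s → (0.59851,8.65865) → (0.60,8.66)
v6: (-4.5,3) → rotate → (-2.57177,4.75773) → ×s → (-4.53275,8.38550) → (-4.53,8.39)
v7: (-5,-1) → rotate → (-4.88633,1.45730) → ×s → (-8.61216,2.56850) → (-8.61,2.57)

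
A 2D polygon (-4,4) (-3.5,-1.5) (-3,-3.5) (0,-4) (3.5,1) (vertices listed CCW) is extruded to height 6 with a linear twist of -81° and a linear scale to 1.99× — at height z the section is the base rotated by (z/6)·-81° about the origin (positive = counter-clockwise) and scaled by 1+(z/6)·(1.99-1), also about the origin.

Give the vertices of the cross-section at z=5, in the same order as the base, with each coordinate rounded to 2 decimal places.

Cross-section at z=5: (3.95,9.54) (-4.97,4.85) (-8.00,2.61) (-6.74,-2.79) (4.13,-5.20)

t = z/height = 5/6 = 0.833333
s = 1 + (scale-1)·z/height = 1 + (1.99-1)·5/6 = 1.825000
θ = twist·z/height = -81°·5/6 = -67.5000° = -1.178097 rad
cos θ = 0.382683, sin θ = -0.923880 (intermediates below are computed at full precision and shown rounded to 5 d.p.)
v1: (-4,4) → rotate → (2.16478,5.22625) → ×s → (3.95073,9.53791) → (3.95,9.54)
v2: (-3.5,-1.5) → rotate → (-2.72521,2.65955) → ×s → (-4.97351,4.85368) → (-4.97,4.85)
v3: (-3,-3.5) → rotate → (-4.38163,1.43225) → ×s → (-7.99647,2.61385) → (-8.00,2.61)
v4: (0,-4) → rotate → (-3.69552,-1.53073) → ×s → (-6.74432,-2.79359) → (-6.74,-2.79)
v5: (3.5,1) → rotate → (2.26327,-2.85089) → ×s → (4.13047,-5.20288) → (4.13,-5.20)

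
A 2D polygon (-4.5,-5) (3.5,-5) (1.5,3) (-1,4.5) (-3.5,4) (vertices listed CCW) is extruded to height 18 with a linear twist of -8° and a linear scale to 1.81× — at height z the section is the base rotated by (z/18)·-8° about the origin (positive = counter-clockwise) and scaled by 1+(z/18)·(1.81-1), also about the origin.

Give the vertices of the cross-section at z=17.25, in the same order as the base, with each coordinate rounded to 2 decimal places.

Cross-section at z=17.25: (-9.11,-7.74) (4.98,-9.63) (3.35,4.93) (-0.69,8.16) (-5.21,7.87)

t = z/height = 17.25/18 = 0.958333
s = 1 + (scale-1)·z/height = 1 + (1.81-1)·17.25/18 = 1.776250
θ = twist·z/height = -8°·17.25/18 = -7.6667° = -0.133809 rad
cos θ = 0.991061, sin θ = -0.133410 (intermediates below are computed at full precision and shown rounded to 5 d.p.)
v1: (-4.5,-5) → rotate → (-5.12682,-4.35496) → ×s → (-9.10652,-7.73550) → (-9.11,-7.74)
v2: (3.5,-5) → rotate → (2.80167,-5.42224) → ×s → (4.97646,-9.63125) → (4.98,-9.63)
v3: (1.5,3) → rotate → (1.88682,2.77307) → ×s → (3.35146,4.92566) → (3.35,4.93)
v4: (-1,4.5) → rotate → (-0.39072,4.59318) → ×s → (-0.69401,8.15864) → (-0.69,8.16)
v5: (-3.5,4) → rotate → (-2.93507,4.43118) → ×s → (-5.21343,7.87088) → (-5.21,7.87)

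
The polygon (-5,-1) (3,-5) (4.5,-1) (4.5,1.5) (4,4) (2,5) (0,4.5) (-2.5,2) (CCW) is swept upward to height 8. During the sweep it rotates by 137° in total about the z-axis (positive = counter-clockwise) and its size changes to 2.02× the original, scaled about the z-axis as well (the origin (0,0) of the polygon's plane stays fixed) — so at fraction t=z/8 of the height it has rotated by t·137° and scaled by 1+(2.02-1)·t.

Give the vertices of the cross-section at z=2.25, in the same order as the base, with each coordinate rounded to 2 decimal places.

Cross-section at z=2.25: (-4.23,-5.01) (7.03,-2.63) (5.33,2.60) (3.33,5.12) (0.82,7.23) (-1.99,6.64) (-3.61,4.53) (-4.12,0.01)

t = z/height = 2.25/8 = 0.28125
s = 1 + (scale-1)·z/height = 1 + (2.02-1)·2.25/8 = 1.286875
θ = twist·z/height = 137°·2.25/8 = 38.5313° = 0.672497 rad
cos θ = 0.782269, sin θ = 0.622941 (intermediates below are computed at full precision and shown rounded to 5 d.p.)
v1: (-5,-1) → rotate → (-3.28840,-3.89698) → ×s → (-4.23176,-5.01492) → (-4.23,-5.01)
v2: (3,-5) → rotate → (5.46151,-2.04252) → ×s → (7.02828,-2.62847) → (7.03,-2.63)
v3: (4.5,-1) → rotate → (4.14315,2.02097) → ×s → (5.33172,2.60073) → (5.33,2.60)
v4: (4.5,1.5) → rotate → (2.58580,3.97664) → ×s → (3.32760,5.11744) → (3.33,5.12)
v5: (4,4) → rotate → (0.63731,5.62084) → ×s → (0.82014,7.23332) → (0.82,7.23)
v6: (2,5) → rotate → (-1.55017,5.15723) → ×s → (-1.99487,6.63670) → (-1.99,6.64)
v7: (0,4.5) → rotate → (-2.80324,3.52021) → ×s → (-3.60741,4.53007) → (-3.61,4.53)
v8: (-2.5,2) → rotate → (-3.20155,0.00718) → ×s → (-4.12000,0.00924) → (-4.12,0.01)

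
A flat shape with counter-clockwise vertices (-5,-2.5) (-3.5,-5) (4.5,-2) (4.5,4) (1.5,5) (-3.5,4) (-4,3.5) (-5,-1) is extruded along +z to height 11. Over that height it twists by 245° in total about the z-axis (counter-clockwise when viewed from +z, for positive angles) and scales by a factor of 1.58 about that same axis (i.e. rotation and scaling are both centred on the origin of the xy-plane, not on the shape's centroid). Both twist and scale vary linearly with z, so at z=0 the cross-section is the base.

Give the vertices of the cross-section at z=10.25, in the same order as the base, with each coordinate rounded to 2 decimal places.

t = z/height = 10.25/11 = 0.931818
s = 1 + (scale-1)·z/height = 1 + (1.58-1)·10.25/11 = 1.540455
θ = twist·z/height = 245°·10.25/11 = 228.2955° = 3.984507 rad
cos θ = -0.665290, sin θ = -0.746585 (intermediates below are computed at full precision and shown rounded to 5 d.p.)
v1: (-5,-2.5) → rotate → (1.45998,5.39615) → ×s → (2.24904,8.31253) → (2.25,8.31)
v2: (-3.5,-5) → rotate → (-1.40441,5.93950) → ×s → (-2.16344,9.14952) → (-2.16,9.15)
v3: (4.5,-2) → rotate → (-4.48697,-2.02906) → ×s → (-6.91198,-3.12567) → (-6.91,-3.13)
v4: (4.5,4) → rotate → (-0.00746,-6.02079) → ×s → (-0.01149,-9.27476) → (-0.01,-9.27)
v5: (1.5,5) → rotate → (2.73499,-4.44633) → ×s → (4.21313,-6.84936) → (4.21,-6.85)
v6: (-3.5,4) → rotate → (5.31486,-0.04811) → ×s → (8.18729,-0.07411) → (8.19,-0.07)
v7: (-4,3.5) → rotate → (5.27421,0.65783) → ×s → (8.12468,1.01335) → (8.12,1.01)
v8: (-5,-1) → rotate → (2.57986,4.39822) → ×s → (3.97416,6.77525) → (3.97,6.78)

Cross-section at z=10.25: (2.25,8.31) (-2.16,9.15) (-6.91,-3.13) (-0.01,-9.27) (4.21,-6.85) (8.19,-0.07) (8.12,1.01) (3.97,6.78)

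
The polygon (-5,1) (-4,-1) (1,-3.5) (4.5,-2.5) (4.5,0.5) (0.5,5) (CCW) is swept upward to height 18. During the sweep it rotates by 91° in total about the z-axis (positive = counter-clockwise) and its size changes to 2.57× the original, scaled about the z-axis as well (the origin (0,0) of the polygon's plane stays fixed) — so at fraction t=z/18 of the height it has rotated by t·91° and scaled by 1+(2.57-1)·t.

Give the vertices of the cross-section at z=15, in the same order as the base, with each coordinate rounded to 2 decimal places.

t = z/height = 15/18 = 0.833333
s = 1 + (scale-1)·z/height = 1 + (2.57-1)·15/18 = 2.308333
θ = twist·z/height = 91°·15/18 = 75.8333° = 1.323541 rad
cos θ = 0.244743, sin θ = 0.969588 (intermediates below are computed at full precision and shown rounded to 5 d.p.)
v1: (-5,1) → rotate → (-2.19330,-4.60320) → ×s → (-5.06288,-10.62571) → (-5.06,-10.63)
v2: (-4,-1) → rotate → (-0.00939,-4.12309) → ×s → (-0.02166,-9.51748) → (-0.02,-9.52)
v3: (1,-3.5) → rotate → (3.63830,0.11299) → ×s → (8.39841,0.26081) → (8.40,0.26)
v4: (4.5,-2.5) → rotate → (3.52531,3.75129) → ×s → (8.13760,8.65922) → (8.14,8.66)
v5: (4.5,0.5) → rotate → (0.61655,4.48552) → ×s → (1.42321,10.35407) → (1.42,10.35)
v6: (0.5,5) → rotate → (-4.72557,1.70851) → ×s → (-10.90819,3.94381) → (-10.91,3.94)

Cross-section at z=15: (-5.06,-10.63) (-0.02,-9.52) (8.40,0.26) (8.14,8.66) (1.42,10.35) (-10.91,3.94)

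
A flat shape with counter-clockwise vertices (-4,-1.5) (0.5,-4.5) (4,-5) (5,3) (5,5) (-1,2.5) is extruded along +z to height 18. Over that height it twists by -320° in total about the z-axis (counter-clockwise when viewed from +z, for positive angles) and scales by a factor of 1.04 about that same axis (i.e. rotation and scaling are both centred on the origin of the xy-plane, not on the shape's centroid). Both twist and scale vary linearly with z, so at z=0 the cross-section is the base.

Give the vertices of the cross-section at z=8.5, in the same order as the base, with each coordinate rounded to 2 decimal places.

t = z/height = 8.5/18 = 0.472222
s = 1 + (scale-1)·z/height = 1 + (1.04-1)·8.5/18 = 1.018889
θ = twist·z/height = -320°·8.5/18 = -151.1111° = -2.637386 rad
cos θ = -0.875558, sin θ = -0.483113 (intermediates below are computed at full precision and shown rounded to 5 d.p.)
v1: (-4,-1.5) → rotate → (2.77756,3.24579) → ×s → (2.83003,3.30710) → (2.83,3.31)
v2: (0.5,-4.5) → rotate → (-2.61179,3.69846) → ×s → (-2.66112,3.76832) → (-2.66,3.77)
v3: (4,-5) → rotate → (-5.91780,2.44534) → ×s → (-6.02958,2.49153) → (-6.03,2.49)
v4: (5,3) → rotate → (-2.92845,-5.04224) → ×s → (-2.98377,-5.13748) → (-2.98,-5.14)
v5: (5,5) → rotate → (-1.96223,-6.79335) → ×s → (-1.99929,-6.92167) → (-2.00,-6.92)
v6: (-1,2.5) → rotate → (2.08334,-1.70578) → ×s → (2.12269,-1.73800) → (2.12,-1.74)

Cross-section at z=8.5: (2.83,3.31) (-2.66,3.77) (-6.03,2.49) (-2.98,-5.14) (-2.00,-6.92) (2.12,-1.74)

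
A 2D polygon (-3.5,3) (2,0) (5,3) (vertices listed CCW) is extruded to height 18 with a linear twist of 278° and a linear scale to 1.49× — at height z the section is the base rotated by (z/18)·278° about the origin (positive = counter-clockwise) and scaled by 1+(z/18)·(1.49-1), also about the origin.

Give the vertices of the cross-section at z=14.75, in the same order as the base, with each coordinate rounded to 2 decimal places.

t = z/height = 14.75/18 = 0.819444
s = 1 + (scale-1)·z/height = 1 + (1.49-1)·14.75/18 = 1.401528
θ = twist·z/height = 278°·14.75/18 = 227.8056° = 3.975957 rad
cos θ = -0.671649, sin θ = -0.740870 (intermediates below are computed at full precision and shown rounded to 5 d.p.)
v1: (-3.5,3) → rotate → (4.57338,0.57810) → ×s → (6.40972,0.81022) → (6.41,0.81)
v2: (2,0) → rotate → (-1.34330,-1.48174) → ×s → (-1.88267,-2.07670) → (-1.88,-2.08)
v3: (5,3) → rotate → (-1.13563,-5.71929) → ×s → (-1.59162,-8.01575) → (-1.59,-8.02)

Cross-section at z=14.75: (6.41,0.81) (-1.88,-2.08) (-1.59,-8.02)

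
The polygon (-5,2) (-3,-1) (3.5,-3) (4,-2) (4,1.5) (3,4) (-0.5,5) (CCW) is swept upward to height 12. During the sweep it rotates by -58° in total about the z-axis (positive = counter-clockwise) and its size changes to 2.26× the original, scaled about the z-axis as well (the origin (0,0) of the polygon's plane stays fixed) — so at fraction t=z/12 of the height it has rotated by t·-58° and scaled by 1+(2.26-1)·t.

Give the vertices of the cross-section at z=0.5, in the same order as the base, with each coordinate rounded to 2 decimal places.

t = z/height = 0.5/12 = 0.0416667
s = 1 + (scale-1)·z/height = 1 + (2.26-1)·0.5/12 = 1.052500
θ = twist·z/height = -58°·0.5/12 = -2.4167° = -0.042179 rad
cos θ = 0.999111, sin θ = -0.042166 (intermediates below are computed at full precision and shown rounded to 5 d.p.)
v1: (-5,2) → rotate → (-4.91122,2.20905) → ×s → (-5.16906,2.32503) → (-5.17,2.33)
v2: (-3,-1) → rotate → (-3.03950,-0.87261) → ×s → (-3.19907,-0.91842) → (-3.20,-0.92)
v3: (3.5,-3) → rotate → (3.37039,-3.14491) → ×s → (3.54733,-3.31002) → (3.55,-3.31)
v4: (4,-2) → rotate → (3.91211,-2.16689) → ×s → (4.11750,-2.28065) → (4.12,-2.28)
v5: (4,1.5) → rotate → (4.05969,1.33000) → ×s → (4.27283,1.39983) → (4.27,1.40)
v6: (3,4) → rotate → (3.16600,3.86994) → ×s → (3.33221,4.07312) → (3.33,4.07)
v7: (-0.5,5) → rotate → (-0.28872,5.01664) → ×s → (-0.30388,5.28001) → (-0.30,5.28)

Cross-section at z=0.5: (-5.17,2.33) (-3.20,-0.92) (3.55,-3.31) (4.12,-2.28) (4.27,1.40) (3.33,4.07) (-0.30,5.28)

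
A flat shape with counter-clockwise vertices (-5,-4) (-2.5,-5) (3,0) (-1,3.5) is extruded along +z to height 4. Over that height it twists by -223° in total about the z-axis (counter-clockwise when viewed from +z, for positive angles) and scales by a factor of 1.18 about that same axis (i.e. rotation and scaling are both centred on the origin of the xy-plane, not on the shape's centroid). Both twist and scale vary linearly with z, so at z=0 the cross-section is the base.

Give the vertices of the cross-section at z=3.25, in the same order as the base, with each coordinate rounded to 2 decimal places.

t = z/height = 3.25/4 = 0.8125
s = 1 + (scale-1)·z/height = 1 + (1.18-1)·3.25/4 = 1.146250
θ = twist·z/height = -223°·3.25/4 = -181.1875° = -3.162318 rad
cos θ = -0.999785, sin θ = 0.020724 (intermediates below are computed at full precision and shown rounded to 5 d.p.)
v1: (-5,-4) → rotate → (5.08182,3.89552) → ×s → (5.82504,4.46524) → (5.83,4.47)
v2: (-2.5,-5) → rotate → (2.60308,4.94712) → ×s → (2.98379,5.67063) → (2.98,5.67)
v3: (3,0) → rotate → (-2.99936,0.06217) → ×s → (-3.43801,0.07127) → (-3.44,0.07)
v4: (-1,3.5) → rotate → (0.92725,-3.51997) → ×s → (1.06286,-4.03477) → (1.06,-4.03)

Cross-section at z=3.25: (5.83,4.47) (2.98,5.67) (-3.44,0.07) (1.06,-4.03)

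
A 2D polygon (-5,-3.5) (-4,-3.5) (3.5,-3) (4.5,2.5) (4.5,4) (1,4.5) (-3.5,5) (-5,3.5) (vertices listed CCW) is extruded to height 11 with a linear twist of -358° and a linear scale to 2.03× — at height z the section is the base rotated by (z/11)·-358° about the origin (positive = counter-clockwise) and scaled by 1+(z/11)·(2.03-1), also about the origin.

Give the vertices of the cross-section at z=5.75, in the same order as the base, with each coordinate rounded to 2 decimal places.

t = z/height = 5.75/11 = 0.522727
s = 1 + (scale-1)·z/height = 1 + (2.03-1)·5.75/11 = 1.538409
θ = twist·z/height = -358°·5.75/11 = -187.1364° = -3.266146 rad
cos θ = -0.992253, sin θ = 0.124231 (intermediates below are computed at full precision and shown rounded to 5 d.p.)
v1: (-5,-3.5) → rotate → (5.39608,2.85173) → ×s → (8.30137,4.38713) → (8.30,4.39)
v2: (-4,-3.5) → rotate → (4.40382,2.97596) → ×s → (6.77488,4.57825) → (6.77,4.58)
v3: (3.5,-3) → rotate → (-3.10019,3.41157) → ×s → (-4.76936,5.24839) → (-4.77,5.25)
v4: (4.5,2.5) → rotate → (-4.77572,-1.92159) → ×s → (-7.34701,-2.95620) → (-7.35,-2.96)
v5: (4.5,4) → rotate → (-4.96206,-3.40997) → ×s → (-7.63369,-5.24593) → (-7.63,-5.25)
v6: (1,4.5) → rotate → (-1.55129,-4.34091) → ×s → (-2.38652,-6.67809) → (-2.39,-6.68)
v7: (-3.5,5) → rotate → (2.85173,-5.39608) → ×s → (4.38713,-8.30137) → (4.39,-8.30)
v8: (-5,3.5) → rotate → (4.52646,-4.09404) → ×s → (6.96354,-6.29831) → (6.96,-6.30)

Cross-section at z=5.75: (8.30,4.39) (6.77,4.58) (-4.77,5.25) (-7.35,-2.96) (-7.63,-5.25) (-2.39,-6.68) (4.39,-8.30) (6.96,-6.30)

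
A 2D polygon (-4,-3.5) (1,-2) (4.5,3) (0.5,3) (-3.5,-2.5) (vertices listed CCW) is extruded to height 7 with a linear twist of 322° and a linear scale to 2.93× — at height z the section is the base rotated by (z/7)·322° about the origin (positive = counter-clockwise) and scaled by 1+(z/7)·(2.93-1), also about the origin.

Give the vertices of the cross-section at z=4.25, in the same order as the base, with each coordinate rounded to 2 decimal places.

Cross-section at z=4.25: (6.34,9.65) (-3.25,3.61) (-7.68,-8.89) (0.69,-6.57) (5.87,7.26)

t = z/height = 4.25/7 = 0.607143
s = 1 + (scale-1)·z/height = 1 + (2.93-1)·4.25/7 = 2.171786
θ = twist·z/height = 322°·4.25/7 = 195.5000° = 3.412119 rad
cos θ = -0.963630, sin θ = -0.267238 (intermediates below are computed at full precision and shown rounded to 5 d.p.)
v1: (-4,-3.5) → rotate → (2.91919,4.44166) → ×s → (6.33985,9.64633) → (6.34,9.65)
v2: (1,-2) → rotate → (-1.49811,1.66002) → ×s → (-3.25357,3.60521) → (-3.25,3.61)
v3: (4.5,3) → rotate → (-3.53462,-4.09346) → ×s → (-7.67644,-8.89013) → (-7.68,-8.89)
v4: (0.5,3) → rotate → (0.31990,-3.02451) → ×s → (0.69475,-6.56859) → (0.69,-6.57)
v5: (-3.5,-2.5) → rotate → (2.70461,3.34441) → ×s → (5.87383,7.26334) → (5.87,7.26)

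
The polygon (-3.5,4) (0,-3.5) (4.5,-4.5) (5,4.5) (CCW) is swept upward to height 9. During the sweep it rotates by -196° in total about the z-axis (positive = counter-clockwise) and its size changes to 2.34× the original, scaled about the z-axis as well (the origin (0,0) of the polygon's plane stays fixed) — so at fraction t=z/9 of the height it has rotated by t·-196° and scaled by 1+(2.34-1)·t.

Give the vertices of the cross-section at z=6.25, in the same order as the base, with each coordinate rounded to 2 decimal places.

Cross-section at z=6.25: (10.22,-0.88) (-4.68,4.87) (-12.28,0.24) (-0.93,-12.95)

t = z/height = 6.25/9 = 0.694444
s = 1 + (scale-1)·z/height = 1 + (2.34-1)·6.25/9 = 1.930556
θ = twist·z/height = -196°·6.25/9 = -136.1111° = -2.375587 rad
cos θ = -0.720686, sin θ = -0.693262 (intermediates below are computed at full precision and shown rounded to 5 d.p.)
v1: (-3.5,4) → rotate → (5.29545,-0.45632) → ×s → (10.22316,-0.88096) → (10.22,-0.88)
v2: (0,-3.5) → rotate → (-2.42642,2.52240) → ×s → (-4.68433,4.86963) → (-4.68,4.87)
v3: (4.5,-4.5) → rotate → (-6.36276,0.12341) → ×s → (-12.28367,0.23824) → (-12.28,0.24)
v4: (5,4.5) → rotate → (-0.48375,-6.70940) → ×s → (-0.93390,-12.95286) → (-0.93,-12.95)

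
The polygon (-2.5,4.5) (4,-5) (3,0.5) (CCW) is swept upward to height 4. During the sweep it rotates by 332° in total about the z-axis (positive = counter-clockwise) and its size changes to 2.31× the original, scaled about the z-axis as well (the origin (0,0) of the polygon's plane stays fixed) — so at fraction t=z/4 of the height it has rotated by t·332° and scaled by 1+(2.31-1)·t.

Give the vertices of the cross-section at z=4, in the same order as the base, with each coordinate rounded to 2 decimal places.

t = z/height = 4/4 = 1
s = 1 + (scale-1)·z/height = 1 + (2.31-1)·4/4 = 2.310000
θ = twist·z/height = 332°·4/4 = 332.0000° = 5.794493 rad
cos θ = 0.882948, sin θ = -0.469472 (intermediates below are computed at full precision and shown rounded to 5 d.p.)
v1: (-2.5,4.5) → rotate → (-0.09475,5.14694) → ×s → (-0.21887,11.88944) → (-0.22,11.89)
v2: (4,-5) → rotate → (1.18443,-6.29262) → ×s → (2.73604,-14.53596) → (2.74,-14.54)
v3: (3,0.5) → rotate → (2.88358,-0.96694) → ×s → (6.66107,-2.23363) → (6.66,-2.23)

Cross-section at z=4: (-0.22,11.89) (2.74,-14.54) (6.66,-2.23)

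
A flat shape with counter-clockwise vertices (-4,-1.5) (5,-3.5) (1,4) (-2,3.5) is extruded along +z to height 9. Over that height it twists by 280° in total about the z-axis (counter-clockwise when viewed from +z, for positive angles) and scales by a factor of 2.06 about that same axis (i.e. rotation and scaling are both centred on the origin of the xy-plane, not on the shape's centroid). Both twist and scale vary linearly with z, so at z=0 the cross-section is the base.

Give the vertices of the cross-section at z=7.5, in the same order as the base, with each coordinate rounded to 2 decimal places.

Cross-section at z=7.5: (2.23,7.73) (-10.91,-3.62) (4.92,-6.01) (7.54,-0.91)

t = z/height = 7.5/9 = 0.833333
s = 1 + (scale-1)·z/height = 1 + (2.06-1)·7.5/9 = 1.883333
θ = twist·z/height = 280°·7.5/9 = 233.3333° = 4.072435 rad
cos θ = -0.597159, sin θ = -0.802123 (intermediates below are computed at full precision and shown rounded to 5 d.p.)
v1: (-4,-1.5) → rotate → (1.18545,4.10423) → ×s → (2.23260,7.72963) → (2.23,7.73)
v2: (5,-3.5) → rotate → (-5.79322,-1.92056) → ×s → (-10.91057,-3.61706) → (-10.91,-3.62)
v3: (1,4) → rotate → (2.61133,-3.19076) → ×s → (4.91801,-6.00926) → (4.92,-6.01)
v4: (-2,3.5) → rotate → (4.00175,-0.48581) → ×s → (7.53663,-0.91494) → (7.54,-0.91)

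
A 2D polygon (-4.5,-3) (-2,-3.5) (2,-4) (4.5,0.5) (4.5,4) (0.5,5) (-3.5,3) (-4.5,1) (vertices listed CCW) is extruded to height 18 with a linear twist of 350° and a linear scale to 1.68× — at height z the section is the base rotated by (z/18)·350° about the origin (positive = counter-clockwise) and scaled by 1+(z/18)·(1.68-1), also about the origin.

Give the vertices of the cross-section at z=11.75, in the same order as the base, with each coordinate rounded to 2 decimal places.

t = z/height = 11.75/18 = 0.652778
s = 1 + (scale-1)·z/height = 1 + (1.68-1)·11.75/18 = 1.443889
θ = twist·z/height = 350°·11.75/18 = 228.4722° = 3.987593 rad
cos θ = -0.662983, sin θ = -0.748634 (intermediates below are computed at full precision and shown rounded to 5 d.p.)
v1: (-4.5,-3) → rotate → (0.73752,5.35780) → ×s → (1.06490,7.73607) → (1.06,7.74)
v2: (-2,-3.5) → rotate → (-1.29425,3.81771) → ×s → (-1.86876,5.51235) → (-1.87,5.51)
v3: (2,-4) → rotate → (-4.32050,1.15466) → ×s → (-6.23833,1.66721) → (-6.24,1.67)
v4: (4.5,0.5) → rotate → (-2.60911,-3.70035) → ×s → (-3.76726,-5.34289) → (-3.77,-5.34)
v5: (4.5,4) → rotate → (0.01111,-6.02079) → ×s → (0.01605,-8.69335) → (0.02,-8.69)
v6: (0.5,5) → rotate → (3.41168,-3.68923) → ×s → (4.92609,-5.32684) → (4.93,-5.33)
v7: (-3.5,3) → rotate → (4.56634,0.63127) → ×s → (6.59329,0.91149) → (6.59,0.91)
v8: (-4.5,1) → rotate → (3.73206,2.70587) → ×s → (5.38868,3.90698) → (5.39,3.91)

Cross-section at z=11.75: (1.06,7.74) (-1.87,5.51) (-6.24,1.67) (-3.77,-5.34) (0.02,-8.69) (4.93,-5.33) (6.59,0.91) (5.39,3.91)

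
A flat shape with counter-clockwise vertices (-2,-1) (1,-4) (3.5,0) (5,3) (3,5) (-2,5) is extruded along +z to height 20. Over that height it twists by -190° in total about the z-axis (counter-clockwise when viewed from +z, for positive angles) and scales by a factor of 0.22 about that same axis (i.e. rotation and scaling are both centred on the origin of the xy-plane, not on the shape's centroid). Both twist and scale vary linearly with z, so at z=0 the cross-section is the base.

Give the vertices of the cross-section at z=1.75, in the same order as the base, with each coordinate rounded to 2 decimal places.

t = z/height = 1.75/20 = 0.0875
s = 1 + (scale-1)·z/height = 1 + (0.22-1)·1.75/20 = 0.931750
θ = twist·z/height = -190°·1.75/20 = -16.6250° = -0.290161 rad
cos θ = 0.958198, sin θ = -0.286106 (intermediates below are computed at full precision and shown rounded to 5 d.p.)
v1: (-2,-1) → rotate → (-2.20250,-0.38598) → ×s → (-2.05218,-0.35964) → (-2.05,-0.36)
v2: (1,-4) → rotate → (-0.18623,-4.11890) → ×s → (-0.17352,-3.83778) → (-0.17,-3.84)
v3: (3.5,0) → rotate → (3.35369,-1.00137) → ×s → (3.12480,-0.93303) → (3.12,-0.93)
v4: (5,3) → rotate → (5.64931,1.44406) → ×s → (5.26374,1.34550) → (5.26,1.35)
v5: (3,5) → rotate → (4.30513,3.93267) → ×s → (4.01130,3.66426) → (4.01,3.66)
v6: (-2,5) → rotate → (-0.48586,5.36320) → ×s → (-0.45270,4.99716) → (-0.45,5.00)

Cross-section at z=1.75: (-2.05,-0.36) (-0.17,-3.84) (3.12,-0.93) (5.26,1.35) (4.01,3.66) (-0.45,5.00)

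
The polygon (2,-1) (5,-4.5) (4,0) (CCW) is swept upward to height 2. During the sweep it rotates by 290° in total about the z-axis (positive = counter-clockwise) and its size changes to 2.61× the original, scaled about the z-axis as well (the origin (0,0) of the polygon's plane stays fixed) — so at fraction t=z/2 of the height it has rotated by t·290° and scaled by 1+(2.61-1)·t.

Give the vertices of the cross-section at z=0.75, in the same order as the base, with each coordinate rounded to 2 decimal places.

Cross-section at z=0.75: (0.49,3.55) (4.26,9.91) (-2.06,6.07)

t = z/height = 0.75/2 = 0.375
s = 1 + (scale-1)·z/height = 1 + (2.61-1)·0.75/2 = 1.603750
θ = twist·z/height = 290°·0.75/2 = 108.7500° = 1.898046 rad
cos θ = -0.321439, sin θ = 0.946930 (intermediates below are computed at full precision and shown rounded to 5 d.p.)
v1: (2,-1) → rotate → (0.30405,2.21530) → ×s → (0.48762,3.55279) → (0.49,3.55)
v2: (5,-4.5) → rotate → (2.65399,6.18113) → ×s → (4.25633,9.91298) → (4.26,9.91)
v3: (4,0) → rotate → (-1.28576,3.78772) → ×s → (-2.06203,6.07456) → (-2.06,6.07)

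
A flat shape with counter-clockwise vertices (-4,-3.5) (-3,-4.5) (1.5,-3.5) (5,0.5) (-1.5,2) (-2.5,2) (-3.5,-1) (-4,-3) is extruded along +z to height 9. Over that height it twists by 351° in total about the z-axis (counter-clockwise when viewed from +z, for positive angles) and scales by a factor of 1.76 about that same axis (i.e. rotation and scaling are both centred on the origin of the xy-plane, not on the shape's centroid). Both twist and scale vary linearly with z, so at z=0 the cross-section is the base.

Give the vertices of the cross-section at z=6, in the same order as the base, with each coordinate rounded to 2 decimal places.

t = z/height = 6/9 = 0.666667
s = 1 + (scale-1)·z/height = 1 + (1.76-1)·6/9 = 1.506667
θ = twist·z/height = 351°·6/9 = 234.0000° = 4.084070 rad
cos θ = -0.587785, sin θ = -0.809017 (intermediates below are computed at full precision and shown rounded to 5 d.p.)
v1: (-4,-3.5) → rotate → (-0.48042,5.29332) → ×s → (-0.72383,7.97526) → (-0.72,7.98)
v2: (-3,-4.5) → rotate → (-1.87722,5.07208) → ×s → (-2.82835,7.64194) → (-2.83,7.64)
v3: (1.5,-3.5) → rotate → (-3.71324,0.84372) → ×s → (-5.59461,1.27121) → (-5.59,1.27)
v4: (5,0.5) → rotate → (-2.53442,-4.33898) → ×s → (-3.81852,-6.53739) → (-3.82,-6.54)
v5: (-1.5,2) → rotate → (2.49971,0.03795) → ×s → (3.76623,0.05719) → (3.77,0.06)
v6: (-2.5,2) → rotate → (3.08750,0.84697) → ×s → (4.65183,1.27610) → (4.65,1.28)
v7: (-3.5,-1) → rotate → (1.24823,3.41934) → ×s → (1.88067,5.15181) → (1.88,5.15)
v8: (-4,-3) → rotate → (-0.07591,4.99942) → ×s → (-0.11437,7.53247) → (-0.11,7.53)

Cross-section at z=6: (-0.72,7.98) (-2.83,7.64) (-5.59,1.27) (-3.82,-6.54) (3.77,0.06) (4.65,1.28) (1.88,5.15) (-0.11,7.53)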